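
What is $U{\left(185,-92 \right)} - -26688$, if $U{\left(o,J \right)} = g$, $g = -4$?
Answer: $26684$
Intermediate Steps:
$U{\left(o,J \right)} = -4$
$U{\left(185,-92 \right)} - -26688 = -4 - -26688 = -4 + 26688 = 26684$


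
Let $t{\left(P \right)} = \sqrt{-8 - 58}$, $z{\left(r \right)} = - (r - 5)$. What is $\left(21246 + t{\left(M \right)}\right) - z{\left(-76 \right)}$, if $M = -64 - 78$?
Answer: $21165 + i \sqrt{66} \approx 21165.0 + 8.124 i$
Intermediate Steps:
$M = -142$
$z{\left(r \right)} = 5 - r$ ($z{\left(r \right)} = - (-5 + r) = 5 - r$)
$t{\left(P \right)} = i \sqrt{66}$ ($t{\left(P \right)} = \sqrt{-66} = i \sqrt{66}$)
$\left(21246 + t{\left(M \right)}\right) - z{\left(-76 \right)} = \left(21246 + i \sqrt{66}\right) - \left(5 - -76\right) = \left(21246 + i \sqrt{66}\right) - \left(5 + 76\right) = \left(21246 + i \sqrt{66}\right) - 81 = 21165 + i \sqrt{66}$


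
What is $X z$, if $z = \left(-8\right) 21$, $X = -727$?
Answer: $122136$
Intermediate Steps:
$z = -168$
$X z = \left(-727\right) \left(-168\right) = 122136$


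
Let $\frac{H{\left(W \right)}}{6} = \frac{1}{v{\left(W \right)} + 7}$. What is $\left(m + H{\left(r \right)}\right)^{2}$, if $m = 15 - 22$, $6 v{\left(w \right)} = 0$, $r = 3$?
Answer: $\frac{1849}{49} \approx 37.735$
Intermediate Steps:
$v{\left(w \right)} = 0$ ($v{\left(w \right)} = \frac{1}{6} \cdot 0 = 0$)
$H{\left(W \right)} = \frac{6}{7}$ ($H{\left(W \right)} = \frac{6}{0 + 7} = \frac{6}{7}$)
$m = -7$
$\left(m + H{\left(r \right)}\right)^{2} = \left(-7 + \frac{6}{7}\right)^{2} = \left(- \frac{43}{7}\right)^{2} = \frac{1849}{49}$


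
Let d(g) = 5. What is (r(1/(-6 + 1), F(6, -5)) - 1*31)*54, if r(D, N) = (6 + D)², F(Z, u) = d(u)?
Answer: 3564/25 ≈ 142.56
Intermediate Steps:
F(Z, u) = 5
(r(1/(-6 + 1), F(6, -5)) - 1*31)*54 = ((6 + 1/(-6 + 1))² - 1*31)*54 = ((6 + 1/(-5))² - 31)*54 = ((6 - ⅕)² - 31)*54 = ((29/5)² - 31)*54 = (841/25 - 31)*54 = (66/25)*54 = 3564/25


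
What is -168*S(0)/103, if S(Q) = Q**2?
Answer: 0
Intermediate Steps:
-168*S(0)/103 = -168*0**2/103 = -168*0*(1/103) = 0*(1/103) = 0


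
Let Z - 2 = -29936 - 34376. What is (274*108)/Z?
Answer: -14796/32155 ≈ -0.46015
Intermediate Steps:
Z = -64310 (Z = 2 + (-29936 - 34376) = 2 - 64312 = -64310)
(274*108)/Z = (274*108)/(-64310) = 29592*(-1/64310) = -14796/32155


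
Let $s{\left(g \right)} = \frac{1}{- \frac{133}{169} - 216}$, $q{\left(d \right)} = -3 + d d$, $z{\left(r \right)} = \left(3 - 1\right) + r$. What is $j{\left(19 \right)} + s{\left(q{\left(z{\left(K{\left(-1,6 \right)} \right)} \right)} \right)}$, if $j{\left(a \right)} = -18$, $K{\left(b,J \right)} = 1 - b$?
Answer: $- \frac{659635}{36637} \approx -18.005$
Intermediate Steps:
$z{\left(r \right)} = 2 + r$
$q{\left(d \right)} = -3 + d^{2}$
$s{\left(g \right)} = - \frac{169}{36637}$ ($s{\left(g \right)} = \frac{1}{\left(-133\right) \frac{1}{169} - 216} = \frac{1}{- \frac{133}{169} - 216} = \frac{1}{- \frac{36637}{169}} = - \frac{169}{36637}$)
$j{\left(19 \right)} + s{\left(q{\left(z{\left(K{\left(-1,6 \right)} \right)} \right)} \right)} = -18 - \frac{169}{36637} = - \frac{659635}{36637}$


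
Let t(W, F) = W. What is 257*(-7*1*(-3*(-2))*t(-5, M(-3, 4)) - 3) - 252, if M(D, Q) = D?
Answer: 52947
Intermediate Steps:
257*(-7*1*(-3*(-2))*t(-5, M(-3, 4)) - 3) - 252 = 257*(-7*1*(-3*(-2))*(-5) - 3) - 252 = 257*(-7*1*6*(-5) - 3) - 252 = 257*(-42*(-5) - 3) - 252 = 257*(-7*(-30) - 3) - 252 = 257*(210 - 3) - 252 = 257*207 - 252 = 53199 - 252 = 52947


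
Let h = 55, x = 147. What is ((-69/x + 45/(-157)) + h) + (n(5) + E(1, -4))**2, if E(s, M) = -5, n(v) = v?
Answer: 417299/7693 ≈ 54.244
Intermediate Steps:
((-69/x + 45/(-157)) + h) + (n(5) + E(1, -4))**2 = ((-69/147 + 45/(-157)) + 55) + (5 - 5)**2 = ((-69*1/147 + 45*(-1/157)) + 55) + 0**2 = ((-23/49 - 45/157) + 55) + 0 = (-5816/7693 + 55) + 0 = 417299/7693 + 0 = 417299/7693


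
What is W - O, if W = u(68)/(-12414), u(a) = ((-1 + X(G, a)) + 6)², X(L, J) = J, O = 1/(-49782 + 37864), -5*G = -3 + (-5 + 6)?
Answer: -15874652/36987513 ≈ -0.42919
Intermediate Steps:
G = ⅖ (G = -(-3 + (-5 + 6))/5 = -(-3 + 1)/5 = -⅕*(-2) = ⅖ ≈ 0.40000)
O = -1/11918 (O = 1/(-11918) = -1/11918 ≈ -8.3907e-5)
u(a) = (5 + a)² (u(a) = ((-1 + a) + 6)² = (5 + a)²)
W = -5329/12414 (W = (5 + 68)²/(-12414) = 73²*(-1/12414) = 5329*(-1/12414) = -5329/12414 ≈ -0.42927)
W - O = -5329/12414 - 1*(-1/11918) = -5329/12414 + 1/11918 = -15874652/36987513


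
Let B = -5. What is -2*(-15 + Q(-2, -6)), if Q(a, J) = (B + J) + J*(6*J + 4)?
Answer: -332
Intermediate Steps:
Q(a, J) = -5 + J + J*(4 + 6*J) (Q(a, J) = (-5 + J) + J*(6*J + 4) = (-5 + J) + J*(4 + 6*J) = -5 + J + J*(4 + 6*J))
-2*(-15 + Q(-2, -6)) = -2*(-15 + (-5 + 5*(-6) + 6*(-6)²)) = -2*(-15 + (-5 - 30 + 6*36)) = -2*(-15 + (-5 - 30 + 216)) = -2*(-15 + 181) = -2*166 = -332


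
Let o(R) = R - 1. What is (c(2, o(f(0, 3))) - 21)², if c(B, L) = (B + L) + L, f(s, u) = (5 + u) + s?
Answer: 25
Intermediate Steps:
f(s, u) = 5 + s + u
o(R) = -1 + R
c(B, L) = B + 2*L
(c(2, o(f(0, 3))) - 21)² = ((2 + 2*(-1 + (5 + 0 + 3))) - 21)² = ((2 + 2*(-1 + 8)) - 21)² = ((2 + 2*7) - 21)² = ((2 + 14) - 21)² = (16 - 21)² = (-5)² = 25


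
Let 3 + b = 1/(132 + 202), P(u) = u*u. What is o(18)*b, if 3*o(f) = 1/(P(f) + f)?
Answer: -1001/342684 ≈ -0.0029211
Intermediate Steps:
P(u) = u**2
b = -1001/334 (b = -3 + 1/(132 + 202) = -3 + 1/334 = -1001/334 ≈ -2.9970)
o(f) = 1/(3*(f + f**2)) (o(f) = 1/(3*(f**2 + f)) = 1/(3*(f + f**2)))
o(18)*b = ((1/3)/(18*(1 + 18)))*(-1001/334) = ((1/3)*(1/18)/19)*(-1001/334) = ((1/3)*(1/18)*(1/19))*(-1001/334) = (1/1026)*(-1001/334) = -1001/342684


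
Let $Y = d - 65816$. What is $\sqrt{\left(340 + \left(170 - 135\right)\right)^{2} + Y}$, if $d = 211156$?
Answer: $\sqrt{285965} \approx 534.76$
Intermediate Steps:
$Y = 145340$ ($Y = 211156 - 65816 = 145340$)
$\sqrt{\left(340 + \left(170 - 135\right)\right)^{2} + Y} = \sqrt{\left(340 + \left(170 - 135\right)\right)^{2} + 145340} = \sqrt{\left(340 + 35\right)^{2} + 145340} = \sqrt{375^{2} + 145340} = \sqrt{140625 + 145340} = \sqrt{285965}$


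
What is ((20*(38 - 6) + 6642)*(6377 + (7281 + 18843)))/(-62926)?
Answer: -118336141/31463 ≈ -3761.1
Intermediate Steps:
((20*(38 - 6) + 6642)*(6377 + (7281 + 18843)))/(-62926) = ((20*32 + 6642)*(6377 + 26124))*(-1/62926) = ((640 + 6642)*32501)*(-1/62926) = (7282*32501)*(-1/62926) = 236672282*(-1/62926) = -118336141/31463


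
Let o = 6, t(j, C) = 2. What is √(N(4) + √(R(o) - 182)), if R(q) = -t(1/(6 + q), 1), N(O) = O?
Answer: √(4 + 2*I*√46) ≈ 3.0118 + 2.2519*I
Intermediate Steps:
R(q) = -2 (R(q) = -1*2 = -2)
√(N(4) + √(R(o) - 182)) = √(4 + √(-2 - 182)) = √(4 + √(-184)) = √(4 + 2*I*√46)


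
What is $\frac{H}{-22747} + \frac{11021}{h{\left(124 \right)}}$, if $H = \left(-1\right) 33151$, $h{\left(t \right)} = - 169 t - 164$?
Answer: $\frac{449454433}{480416640} \approx 0.93555$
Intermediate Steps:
$h{\left(t \right)} = -164 - 169 t$
$H = -33151$
$\frac{H}{-22747} + \frac{11021}{h{\left(124 \right)}} = - \frac{33151}{-22747} + \frac{11021}{-164 - 20956} = \left(-33151\right) \left(- \frac{1}{22747}\right) + \frac{11021}{-164 - 20956} = \frac{33151}{22747} + \frac{11021}{-21120} = \frac{33151}{22747} + 11021 \left(- \frac{1}{21120}\right) = \frac{33151}{22747} - \frac{11021}{21120} = \frac{449454433}{480416640}$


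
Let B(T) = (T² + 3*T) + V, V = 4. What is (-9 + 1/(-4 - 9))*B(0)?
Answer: -472/13 ≈ -36.308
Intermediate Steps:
B(T) = 4 + T² + 3*T (B(T) = (T² + 3*T) + 4 = 4 + T² + 3*T)
(-9 + 1/(-4 - 9))*B(0) = (-9 + 1/(-4 - 9))*(4 + 0² + 3*0) = (-9 + 1/(-13))*(4 + 0 + 0) = (-9 - 1/13)*4 = -118/13*4 = -472/13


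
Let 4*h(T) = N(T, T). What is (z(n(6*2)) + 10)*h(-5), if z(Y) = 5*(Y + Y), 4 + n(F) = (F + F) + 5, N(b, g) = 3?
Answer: 195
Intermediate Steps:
h(T) = 3/4 (h(T) = (1/4)*3 = 3/4)
n(F) = 1 + 2*F (n(F) = -4 + ((F + F) + 5) = -4 + (2*F + 5) = -4 + (5 + 2*F) = 1 + 2*F)
z(Y) = 10*Y (z(Y) = 5*(2*Y) = 10*Y)
(z(n(6*2)) + 10)*h(-5) = (10*(1 + 2*(6*2)) + 10)*(3/4) = (10*(1 + 2*12) + 10)*(3/4) = (10*(1 + 24) + 10)*(3/4) = (10*25 + 10)*(3/4) = (250 + 10)*(3/4) = 260*(3/4) = 195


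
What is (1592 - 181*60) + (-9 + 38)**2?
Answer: -8427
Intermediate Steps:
(1592 - 181*60) + (-9 + 38)**2 = (1592 - 10860) + 29**2 = -9268 + 841 = -8427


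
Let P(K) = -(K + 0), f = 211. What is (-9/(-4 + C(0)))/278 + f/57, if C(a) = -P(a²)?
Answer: 235145/63384 ≈ 3.7098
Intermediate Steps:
P(K) = -K
C(a) = a² (C(a) = -(-1)*a² = a²)
(-9/(-4 + C(0)))/278 + f/57 = (-9/(-4 + 0²))/278 + 211/57 = (-9/(-4 + 0))*(1/278) + 211*(1/57) = (-9/(-4))*(1/278) + 211/57 = -¼*(-9)*(1/278) + 211/57 = (9/4)*(1/278) + 211/57 = 9/1112 + 211/57 = 235145/63384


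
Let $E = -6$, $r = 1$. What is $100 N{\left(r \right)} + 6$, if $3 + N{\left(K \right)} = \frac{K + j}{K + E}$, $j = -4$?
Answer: $-234$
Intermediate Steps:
$N{\left(K \right)} = -3 + \frac{-4 + K}{-6 + K}$ ($N{\left(K \right)} = -3 + \frac{K - 4}{K - 6} = -3 + \frac{-4 + K}{-6 + K}$)
$100 N{\left(r \right)} + 6 = 100 \frac{2 \left(7 - 1\right)}{-6 + 1} + 6 = 100 \frac{2 \left(7 - 1\right)}{-5} + 6 = 100 \cdot 2 \left(- \frac{1}{5}\right) 6 + 6 = 100 \left(- \frac{12}{5}\right) + 6 = -240 + 6 = -234$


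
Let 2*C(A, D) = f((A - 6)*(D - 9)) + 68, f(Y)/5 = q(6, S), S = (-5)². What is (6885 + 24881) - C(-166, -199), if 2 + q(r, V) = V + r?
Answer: 63319/2 ≈ 31660.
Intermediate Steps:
S = 25
q(r, V) = -2 + V + r (q(r, V) = -2 + (V + r) = -2 + V + r)
f(Y) = 145 (f(Y) = 5*(-2 + 25 + 6) = 5*29 = 145)
C(A, D) = 213/2 (C(A, D) = (145 + 68)/2 = (½)*213 = 213/2)
(6885 + 24881) - C(-166, -199) = (6885 + 24881) - 1*213/2 = 31766 - 213/2 = 63319/2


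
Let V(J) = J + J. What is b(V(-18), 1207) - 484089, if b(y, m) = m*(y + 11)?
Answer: -514264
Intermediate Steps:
V(J) = 2*J
b(y, m) = m*(11 + y)
b(V(-18), 1207) - 484089 = 1207*(11 + 2*(-18)) - 484089 = 1207*(11 - 36) - 484089 = 1207*(-25) - 484089 = -30175 - 484089 = -514264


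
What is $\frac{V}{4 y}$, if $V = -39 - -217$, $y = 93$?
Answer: $\frac{89}{186} \approx 0.47849$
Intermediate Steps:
$V = 178$ ($V = -39 + 217 = 178$)
$\frac{V}{4 y} = \frac{178}{4 \cdot 93} = \frac{178}{372} = 178 \cdot \frac{1}{372} = \frac{89}{186}$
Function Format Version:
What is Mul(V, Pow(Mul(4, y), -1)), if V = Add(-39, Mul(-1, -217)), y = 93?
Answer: Rational(89, 186) ≈ 0.47849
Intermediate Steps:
V = 178 (V = Add(-39, 217) = 178)
Mul(V, Pow(Mul(4, y), -1)) = Mul(178, Pow(Mul(4, 93), -1)) = Mul(178, Pow(372, -1)) = Mul(178, Rational(1, 372)) = Rational(89, 186)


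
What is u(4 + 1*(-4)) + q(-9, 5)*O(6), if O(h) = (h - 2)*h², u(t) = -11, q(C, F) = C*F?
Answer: -6491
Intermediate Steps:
O(h) = h²*(-2 + h) (O(h) = (-2 + h)*h² = h²*(-2 + h))
u(4 + 1*(-4)) + q(-9, 5)*O(6) = -11 + (-9*5)*(6²*(-2 + 6)) = -11 - 1620*4 = -11 - 45*144 = -11 - 6480 = -6491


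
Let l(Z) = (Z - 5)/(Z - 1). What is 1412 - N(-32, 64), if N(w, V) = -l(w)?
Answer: 46633/33 ≈ 1413.1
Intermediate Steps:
l(Z) = (-5 + Z)/(-1 + Z)
N(w, V) = -(-5 + w)/(-1 + w)
1412 - N(-32, 64) = 1412 - (5 - 1*(-32))/(-1 - 32) = 1412 - (5 + 32)/(-33) = 1412 - (-1)*37/33 = 1412 - 1*(-37/33) = 1412 + 37/33 = 46633/33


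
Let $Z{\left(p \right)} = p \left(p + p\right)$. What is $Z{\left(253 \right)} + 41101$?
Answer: $169119$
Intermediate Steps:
$Z{\left(p \right)} = 2 p^{2}$ ($Z{\left(p \right)} = p 2 p = 2 p^{2}$)
$Z{\left(253 \right)} + 41101 = 2 \cdot 253^{2} + 41101 = 2 \cdot 64009 + 41101 = 128018 + 41101 = 169119$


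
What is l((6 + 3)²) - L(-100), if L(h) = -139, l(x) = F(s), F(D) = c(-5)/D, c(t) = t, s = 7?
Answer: 968/7 ≈ 138.29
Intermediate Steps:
F(D) = -5/D
l(x) = -5/7
l((6 + 3)²) - L(-100) = -5/7 - 1*(-139) = -5/7 + 139 = 968/7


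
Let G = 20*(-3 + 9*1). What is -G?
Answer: -120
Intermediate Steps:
G = 120 (G = 20*(-3 + 9) = 20*6 = 120)
-G = -1*120 = -120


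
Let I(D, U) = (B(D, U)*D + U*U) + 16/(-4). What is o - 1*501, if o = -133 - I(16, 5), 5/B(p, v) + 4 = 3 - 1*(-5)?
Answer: -675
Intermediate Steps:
B(p, v) = 5/4 (B(p, v) = 5/(-4 + (3 - 1*(-5))) = 5/(-4 + (3 + 5)) = 5/(-4 + 8) = 5/4)
I(D, U) = -4 + U**2 + 5*D/4 (I(D, U) = (5*D/4 + U*U) + 16/(-4) = (5*D/4 + U**2) + 16*(-1/4) = (U**2 + 5*D/4) - 4 = -4 + U**2 + 5*D/4)
o = -174 (o = -133 - (-4 + 5**2 + (5/4)*16) = -133 - (-4 + 25 + 20) = -133 - 1*41 = -133 - 41 = -174)
o - 1*501 = -174 - 1*501 = -174 - 501 = -675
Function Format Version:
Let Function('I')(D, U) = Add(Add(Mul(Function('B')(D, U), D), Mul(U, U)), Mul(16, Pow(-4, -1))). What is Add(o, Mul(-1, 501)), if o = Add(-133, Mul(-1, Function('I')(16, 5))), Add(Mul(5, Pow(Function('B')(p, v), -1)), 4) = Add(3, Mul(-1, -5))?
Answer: -675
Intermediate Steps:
Function('B')(p, v) = Rational(5, 4) (Function('B')(p, v) = Mul(5, Pow(Add(-4, Add(3, Mul(-1, -5))), -1)) = Mul(5, Pow(Add(-4, Add(3, 5)), -1)) = Mul(5, Pow(Add(-4, 8), -1)) = Mul(5, Pow(4, -1)) = Mul(5, Rational(1, 4)) = Rational(5, 4))
Function('I')(D, U) = Add(-4, Pow(U, 2), Mul(Rational(5, 4), D)) (Function('I')(D, U) = Add(Add(Mul(Rational(5, 4), D), Mul(U, U)), Mul(16, Pow(-4, -1))) = Add(Add(Mul(Rational(5, 4), D), Pow(U, 2)), Mul(16, Rational(-1, 4))) = Add(Add(Pow(U, 2), Mul(Rational(5, 4), D)), -4) = Add(-4, Pow(U, 2), Mul(Rational(5, 4), D)))
o = -174 (o = Add(-133, Mul(-1, Add(-4, Pow(5, 2), Mul(Rational(5, 4), 16)))) = Add(-133, Mul(-1, Add(-4, 25, 20))) = Add(-133, Mul(-1, 41)) = Add(-133, -41) = -174)
Add(o, Mul(-1, 501)) = Add(-174, Mul(-1, 501)) = Add(-174, -501) = -675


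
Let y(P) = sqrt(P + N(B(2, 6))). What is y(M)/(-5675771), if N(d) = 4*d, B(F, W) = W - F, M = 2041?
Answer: -11*sqrt(17)/5675771 ≈ -7.9908e-6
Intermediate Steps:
y(P) = sqrt(16 + P) (y(P) = sqrt(P + 4*(6 - 1*2)) = sqrt(P + 4*(6 - 2)) = sqrt(P + 4*4) = sqrt(P + 16) = sqrt(16 + P))
y(M)/(-5675771) = sqrt(16 + 2041)/(-5675771) = sqrt(2057)*(-1/5675771) = (11*sqrt(17))*(-1/5675771) = -11*sqrt(17)/5675771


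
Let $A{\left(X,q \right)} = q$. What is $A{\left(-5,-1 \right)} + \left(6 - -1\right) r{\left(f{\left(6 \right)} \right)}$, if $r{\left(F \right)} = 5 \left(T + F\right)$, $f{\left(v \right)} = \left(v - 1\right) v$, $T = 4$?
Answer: $1189$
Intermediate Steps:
$f{\left(v \right)} = v \left(-1 + v\right)$ ($f{\left(v \right)} = \left(-1 + v\right) v = v \left(-1 + v\right)$)
$r{\left(F \right)} = 20 + 5 F$ ($r{\left(F \right)} = 5 \left(4 + F\right) = 20 + 5 F$)
$A{\left(-5,-1 \right)} + \left(6 - -1\right) r{\left(f{\left(6 \right)} \right)} = -1 + \left(6 - -1\right) \left(20 + 5 \cdot 6 \left(-1 + 6\right)\right) = -1 + \left(6 + 1\right) \left(20 + 5 \cdot 6 \cdot 5\right) = -1 + 7 \left(20 + 5 \cdot 30\right) = -1 + 7 \left(20 + 150\right) = -1 + 7 \cdot 170 = -1 + 1190 = 1189$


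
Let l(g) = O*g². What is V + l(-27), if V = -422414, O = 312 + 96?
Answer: -124982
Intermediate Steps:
O = 408
l(g) = 408*g²
V + l(-27) = -422414 + 408*(-27)² = -422414 + 408*729 = -422414 + 297432 = -124982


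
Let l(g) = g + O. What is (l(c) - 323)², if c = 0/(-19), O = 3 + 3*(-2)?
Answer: 106276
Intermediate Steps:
O = -3 (O = 3 - 6 = -3)
c = 0 (c = 0*(-1/19) = 0)
l(g) = -3 + g (l(g) = g - 3 = -3 + g)
(l(c) - 323)² = ((-3 + 0) - 323)² = (-3 - 323)² = (-326)² = 106276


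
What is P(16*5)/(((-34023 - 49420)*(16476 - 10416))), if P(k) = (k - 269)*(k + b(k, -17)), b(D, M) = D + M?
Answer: 9009/168554860 ≈ 5.3448e-5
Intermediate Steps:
P(k) = (-269 + k)*(-17 + 2*k) (P(k) = (k - 269)*(k + (k - 17)) = (-269 + k)*(k + (-17 + k)) = (-269 + k)*(-17 + 2*k))
P(16*5)/(((-34023 - 49420)*(16476 - 10416))) = (4573 - 8880*5 + 2*(16*5)**2)/(((-34023 - 49420)*(16476 - 10416))) = (4573 - 555*80 + 2*80**2)/((-83443*6060)) = (4573 - 44400 + 2*6400)/(-505664580) = (4573 - 44400 + 12800)*(-1/505664580) = -27027*(-1/505664580) = 9009/168554860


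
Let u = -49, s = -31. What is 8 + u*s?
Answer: 1527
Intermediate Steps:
8 + u*s = 8 - 49*(-31) = 8 + 1519 = 1527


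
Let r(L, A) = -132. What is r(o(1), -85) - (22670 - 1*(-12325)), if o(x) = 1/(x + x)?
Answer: -35127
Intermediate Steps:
o(x) = 1/(2*x)
r(o(1), -85) - (22670 - 1*(-12325)) = -132 - (22670 - 1*(-12325)) = -132 - (22670 + 12325) = -132 - 1*34995 = -132 - 34995 = -35127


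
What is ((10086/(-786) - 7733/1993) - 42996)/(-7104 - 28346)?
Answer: 5614943962/4627696175 ≈ 1.2133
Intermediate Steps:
((10086/(-786) - 7733/1993) - 42996)/(-7104 - 28346) = ((10086*(-1/786) - 7733*1/1993) - 42996)/(-35450) = ((-1681/131 - 7733/1993) - 42996)*(-1/35450) = (-4363256/261083 - 42996)*(-1/35450) = -11229887924/261083*(-1/35450) = 5614943962/4627696175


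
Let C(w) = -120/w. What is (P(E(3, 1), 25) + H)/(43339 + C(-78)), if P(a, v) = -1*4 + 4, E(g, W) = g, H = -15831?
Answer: -22867/62603 ≈ -0.36527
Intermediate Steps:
P(a, v) = 0 (P(a, v) = -4 + 4 = 0)
(P(E(3, 1), 25) + H)/(43339 + C(-78)) = (0 - 15831)/(43339 - 120/(-78)) = -15831/(43339 - 120*(-1/78)) = -15831/(43339 + 20/13) = -15831/563427/13 = -15831*13/563427 = -22867/62603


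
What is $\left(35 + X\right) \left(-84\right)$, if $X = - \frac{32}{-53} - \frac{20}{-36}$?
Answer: $- \frac{482944}{159} \approx -3037.4$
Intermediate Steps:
$X = \frac{553}{477}$ ($X = \left(-32\right) \left(- \frac{1}{53}\right) - - \frac{5}{9} = \frac{32}{53} + \frac{5}{9} = \frac{553}{477} \approx 1.1593$)
$\left(35 + X\right) \left(-84\right) = \left(35 + \frac{553}{477}\right) \left(-84\right) = \frac{17248}{477} \left(-84\right) = - \frac{482944}{159}$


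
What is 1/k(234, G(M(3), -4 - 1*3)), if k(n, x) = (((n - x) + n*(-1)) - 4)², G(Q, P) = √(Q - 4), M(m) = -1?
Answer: (4 + I*√5)⁻² ≈ 0.024943 - 0.040564*I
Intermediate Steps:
G(Q, P) = √(-4 + Q)
k(n, x) = (-4 - x)² (k(n, x) = (((n - x) - n) - 4)² = (-x - 4)² = (-4 - x)²)
1/k(234, G(M(3), -4 - 1*3)) = 1/((4 + √(-4 - 1))²) = 1/((4 + √(-5))²) = 1/((4 + I*√5)²) = (4 + I*√5)⁻²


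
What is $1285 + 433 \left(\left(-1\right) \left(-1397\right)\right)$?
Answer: $606186$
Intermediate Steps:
$1285 + 433 \left(\left(-1\right) \left(-1397\right)\right) = 1285 + 433 \cdot 1397 = 1285 + 604901 = 606186$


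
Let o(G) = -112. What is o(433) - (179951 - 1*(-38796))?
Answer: -218859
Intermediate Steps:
o(433) - (179951 - 1*(-38796)) = -112 - (179951 - 1*(-38796)) = -112 - (179951 + 38796) = -112 - 1*218747 = -112 - 218747 = -218859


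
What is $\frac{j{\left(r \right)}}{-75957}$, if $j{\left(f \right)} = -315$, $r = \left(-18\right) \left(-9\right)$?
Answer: $\frac{15}{3617} \approx 0.0041471$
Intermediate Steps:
$r = 162$
$\frac{j{\left(r \right)}}{-75957} = - \frac{315}{-75957} = \left(-315\right) \left(- \frac{1}{75957}\right) = \frac{15}{3617}$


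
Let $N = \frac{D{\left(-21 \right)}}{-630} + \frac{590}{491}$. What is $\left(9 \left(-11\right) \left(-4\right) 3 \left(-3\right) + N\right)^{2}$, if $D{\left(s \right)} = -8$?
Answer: $\frac{303643148554756516}{23921262225} \approx 1.2693 \cdot 10^{7}$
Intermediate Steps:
$N = \frac{187814}{154665}$ ($N = - \frac{8}{-630} + \frac{590}{491} = \left(-8\right) \left(- \frac{1}{630}\right) + 590 \cdot \frac{1}{491} = \frac{4}{315} + \frac{590}{491} = \frac{187814}{154665} \approx 1.2143$)
$\left(9 \left(-11\right) \left(-4\right) 3 \left(-3\right) + N\right)^{2} = \left(9 \left(-11\right) \left(-4\right) 3 \left(-3\right) + \frac{187814}{154665}\right)^{2} = \left(- 99 \left(\left(-12\right) \left(-3\right)\right) + \frac{187814}{154665}\right)^{2} = \left(\left(-99\right) 36 + \frac{187814}{154665}\right)^{2} = \left(-3564 + \frac{187814}{154665}\right)^{2} = \left(- \frac{551038246}{154665}\right)^{2} = \frac{303643148554756516}{23921262225}$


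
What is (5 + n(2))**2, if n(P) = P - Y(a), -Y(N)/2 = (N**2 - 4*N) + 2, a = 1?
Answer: 25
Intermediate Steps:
Y(N) = -4 - 2*N**2 + 8*N (Y(N) = -2*((N**2 - 4*N) + 2) = -2*(2 + N**2 - 4*N) = -4 - 2*N**2 + 8*N)
n(P) = -2 + P (n(P) = P - (-4 - 2*1**2 + 8*1) = P - (-4 - 2*1 + 8) = P - (-4 - 2 + 8) = P - 1*2 = P - 2 = -2 + P)
(5 + n(2))**2 = (5 + (-2 + 2))**2 = (5 + 0)**2 = 5**2 = 25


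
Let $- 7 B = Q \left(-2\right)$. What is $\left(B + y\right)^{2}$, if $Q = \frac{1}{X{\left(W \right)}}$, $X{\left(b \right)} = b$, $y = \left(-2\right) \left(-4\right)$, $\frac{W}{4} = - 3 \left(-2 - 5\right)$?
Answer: $\frac{5536609}{86436} \approx 64.054$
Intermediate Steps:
$W = 84$ ($W = 4 \left(- 3 \left(-2 - 5\right)\right) = 4 \left(\left(-3\right) \left(-7\right)\right) = 4 \cdot 21 = 84$)
$y = 8$
$Q = \frac{1}{84} \approx 0.011905$
$B = \frac{1}{294}$ ($B = - \frac{\frac{1}{84} \left(-2\right)}{7} = \left(- \frac{1}{7}\right) \left(- \frac{1}{42}\right) = \frac{1}{294} \approx 0.0034014$)
$\left(B + y\right)^{2} = \left(\frac{1}{294} + 8\right)^{2} = \left(\frac{2353}{294}\right)^{2} = \frac{5536609}{86436}$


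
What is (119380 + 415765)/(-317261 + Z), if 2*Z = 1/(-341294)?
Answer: -28098735020/16658350113 ≈ -1.6868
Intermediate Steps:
Z = -1/682588 (Z = (½)/(-341294) = (½)*(-1/341294) = -1/682588 ≈ -1.4650e-6)
(119380 + 415765)/(-317261 + Z) = (119380 + 415765)/(-317261 - 1/682588) = 535145/(-216558551469/682588) = 535145*(-682588/216558551469) = -28098735020/16658350113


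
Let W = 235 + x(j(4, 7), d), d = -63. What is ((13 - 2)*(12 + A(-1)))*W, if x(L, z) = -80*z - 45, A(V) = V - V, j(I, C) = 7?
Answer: 690360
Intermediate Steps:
A(V) = 0
x(L, z) = -45 - 80*z
W = 5230 (W = 235 + (-45 - 80*(-63)) = 235 + (-45 + 5040) = 235 + 4995 = 5230)
((13 - 2)*(12 + A(-1)))*W = ((13 - 2)*(12 + 0))*5230 = (11*12)*5230 = 132*5230 = 690360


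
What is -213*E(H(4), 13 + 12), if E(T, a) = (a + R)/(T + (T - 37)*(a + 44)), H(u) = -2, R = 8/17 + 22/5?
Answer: 540807/228905 ≈ 2.3626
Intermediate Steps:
R = 414/85 (R = 8*(1/17) + 22*(⅕) = 8/17 + 22/5 = 414/85 ≈ 4.8706)
E(T, a) = (414/85 + a)/(T + (-37 + T)*(44 + a)) (E(T, a) = (a + 414/85)/(T + (T - 37)*(a + 44)) = (414/85 + a)/(T + (-37 + T)*(44 + a)))
-213*E(H(4), 13 + 12) = -213*(414/85 + (13 + 12))/(-1628 - 37*(13 + 12) + 45*(-2) - 2*(13 + 12)) = -213*(414/85 + 25)/(-1628 - 37*25 - 90 - 2*25) = -213*2539/((-1628 - 925 - 90 - 50)*85) = -213*2539/((-2693)*85) = -(-213)*2539/(2693*85) = -213*(-2539/228905) = 540807/228905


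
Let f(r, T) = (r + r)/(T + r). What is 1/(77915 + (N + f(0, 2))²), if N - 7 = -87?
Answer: 1/84315 ≈ 1.1860e-5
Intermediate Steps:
f(r, T) = 2*r/(T + r) (f(r, T) = (2*r)/(T + r) = 2*r/(T + r))
N = -80 (N = 7 - 87 = -80)
1/(77915 + (N + f(0, 2))²) = 1/(77915 + (-80 + 2*0/(2 + 0))²) = 1/(77915 + (-80 + 2*0/2)²) = 1/(77915 + (-80 + 2*0*(½))²) = 1/(77915 + (-80 + 0)²) = 1/(77915 + (-80)²) = 1/(77915 + 6400) = 1/84315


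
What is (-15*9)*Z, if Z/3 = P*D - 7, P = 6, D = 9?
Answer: -19035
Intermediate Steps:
Z = 141 (Z = 3*(6*9 - 7) = 3*(54 - 7) = 3*47 = 141)
(-15*9)*Z = -15*9*141 = -135*141 = -19035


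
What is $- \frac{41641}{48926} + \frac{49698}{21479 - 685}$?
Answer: $\frac{782820697}{508683622} \approx 1.5389$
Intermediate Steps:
$- \frac{41641}{48926} + \frac{49698}{21479 - 685} = \left(-41641\right) \frac{1}{48926} + \frac{49698}{21479 - 685} = - \frac{41641}{48926} + \frac{49698}{20794} = - \frac{41641}{48926} + 49698 \cdot \frac{1}{20794} = - \frac{41641}{48926} + \frac{24849}{10397} = \frac{782820697}{508683622}$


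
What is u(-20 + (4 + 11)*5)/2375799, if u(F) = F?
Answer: 55/2375799 ≈ 2.3150e-5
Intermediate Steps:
u(-20 + (4 + 11)*5)/2375799 = (-20 + (4 + 11)*5)/2375799 = (-20 + 15*5)*(1/2375799) = (-20 + 75)*(1/2375799) = 55*(1/2375799) = 55/2375799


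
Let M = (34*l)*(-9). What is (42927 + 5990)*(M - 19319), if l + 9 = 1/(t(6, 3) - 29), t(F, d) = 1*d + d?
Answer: -18622163813/23 ≈ -8.0966e+8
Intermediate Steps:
t(F, d) = 2*d (t(F, d) = d + d = 2*d)
l = -208/23 (l = -9 + 1/(2*3 - 29) = -9 + 1/(6 - 29) = -9 + 1/(-23) = -9 - 1/23 = -208/23 ≈ -9.0435)
M = 63648/23 (M = (34*(-208/23))*(-9) = -7072/23*(-9) = 63648/23 ≈ 2767.3)
(42927 + 5990)*(M - 19319) = (42927 + 5990)*(63648/23 - 19319) = 48917*(-380689/23) = -18622163813/23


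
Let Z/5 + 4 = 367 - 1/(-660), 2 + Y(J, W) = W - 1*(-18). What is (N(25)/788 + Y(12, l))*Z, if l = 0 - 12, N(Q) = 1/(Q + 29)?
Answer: 40778842429/5616864 ≈ 7260.1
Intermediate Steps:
N(Q) = 1/(29 + Q)
l = -12
Y(J, W) = 16 + W (Y(J, W) = -2 + (W - 1*(-18)) = -2 + (W + 18) = -2 + (18 + W) = 16 + W)
Z = 239581/132 (Z = -20 + 5*(367 - 1/(-660)) = -20 + 5*(367 - 1*(-1/660)) = -20 + 5*(367 + 1/660) = -20 + 5*(242221/660) = -20 + 242221/132 = 239581/132 ≈ 1815.0)
(N(25)/788 + Y(12, l))*Z = (1/((29 + 25)*788) + (16 - 12))*(239581/132) = ((1/788)/54 + 4)*(239581/132) = ((1/54)*(1/788) + 4)*(239581/132) = (1/42552 + 4)*(239581/132) = (170209/42552)*(239581/132) = 40778842429/5616864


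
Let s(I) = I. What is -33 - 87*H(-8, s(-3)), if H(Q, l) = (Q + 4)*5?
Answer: 1707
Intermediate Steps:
H(Q, l) = 20 + 5*Q (H(Q, l) = (4 + Q)*5 = 20 + 5*Q)
-33 - 87*H(-8, s(-3)) = -33 - 87*(20 + 5*(-8)) = -33 - 87*(20 - 40) = -33 - 87*(-20) = -33 + 1740 = 1707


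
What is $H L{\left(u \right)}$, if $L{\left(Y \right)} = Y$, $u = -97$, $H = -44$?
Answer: $4268$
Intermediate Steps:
$H L{\left(u \right)} = \left(-44\right) \left(-97\right) = 4268$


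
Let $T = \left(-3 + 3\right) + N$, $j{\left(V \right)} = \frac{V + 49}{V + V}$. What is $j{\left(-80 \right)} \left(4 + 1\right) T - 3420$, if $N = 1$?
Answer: $- \frac{109409}{32} \approx -3419.0$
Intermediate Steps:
$j{\left(V \right)} = \frac{49 + V}{2 V}$
$T = 1$ ($T = \left(-3 + 3\right) + 1 = 0 + 1 = 1$)
$j{\left(-80 \right)} \left(4 + 1\right) T - 3420 = \frac{49 - 80}{2 \left(-80\right)} \left(4 + 1\right) 1 - 3420 = \frac{1}{2} \left(- \frac{1}{80}\right) \left(-31\right) 5 \cdot 1 - 3420 = \frac{31}{160} \cdot 5 - 3420 = \frac{31}{32} - 3420 = - \frac{109409}{32}$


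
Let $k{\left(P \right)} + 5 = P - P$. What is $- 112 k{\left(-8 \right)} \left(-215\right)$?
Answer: $-120400$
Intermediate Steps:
$k{\left(P \right)} = -5$ ($k{\left(P \right)} = -5 + \left(P - P\right) = -5 + 0 = -5$)
$- 112 k{\left(-8 \right)} \left(-215\right) = \left(-112\right) \left(-5\right) \left(-215\right) = 560 \left(-215\right) = -120400$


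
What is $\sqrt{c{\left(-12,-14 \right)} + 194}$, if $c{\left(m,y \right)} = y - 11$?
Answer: $13$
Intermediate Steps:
$c{\left(m,y \right)} = -11 + y$
$\sqrt{c{\left(-12,-14 \right)} + 194} = \sqrt{\left(-11 - 14\right) + 194} = \sqrt{-25 + 194} = \sqrt{169} = 13$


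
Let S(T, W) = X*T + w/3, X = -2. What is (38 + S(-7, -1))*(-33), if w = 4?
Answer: -1760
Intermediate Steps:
S(T, W) = 4/3 - 2*T (S(T, W) = -2*T + 4/3 = 4/3 - 2*T)
(38 + S(-7, -1))*(-33) = (38 + (4/3 - 2*(-7)))*(-33) = (38 + (4/3 + 14))*(-33) = (38 + 46/3)*(-33) = (160/3)*(-33) = -1760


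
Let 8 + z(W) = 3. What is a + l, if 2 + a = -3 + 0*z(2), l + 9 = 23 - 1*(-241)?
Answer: 250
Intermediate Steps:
z(W) = -5 (z(W) = -8 + 3 = -5)
l = 255 (l = -9 + (23 - 1*(-241)) = -9 + (23 + 241) = -9 + 264 = 255)
a = -5 (a = -2 + (-3 + 0*(-5)) = -2 + (-3 + 0) = -2 - 3 = -5)
a + l = -5 + 255 = 250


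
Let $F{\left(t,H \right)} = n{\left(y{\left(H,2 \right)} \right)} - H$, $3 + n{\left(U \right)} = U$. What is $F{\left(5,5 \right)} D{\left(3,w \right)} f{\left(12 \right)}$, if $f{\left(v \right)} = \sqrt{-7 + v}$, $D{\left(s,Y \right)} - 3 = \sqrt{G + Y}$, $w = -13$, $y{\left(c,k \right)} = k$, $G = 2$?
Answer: $6 \sqrt{5} \left(-3 - i \sqrt{11}\right) \approx -40.249 - 44.497 i$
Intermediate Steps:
$n{\left(U \right)} = -3 + U$
$F{\left(t,H \right)} = -1 - H$ ($F{\left(t,H \right)} = \left(-3 + 2\right) - H = -1 - H$)
$D{\left(s,Y \right)} = 3 + \sqrt{2 + Y}$
$F{\left(5,5 \right)} D{\left(3,w \right)} f{\left(12 \right)} = \left(-1 - 5\right) \left(3 + \sqrt{2 - 13}\right) \sqrt{-7 + 12} = \left(-1 - 5\right) \left(3 + \sqrt{-11}\right) \sqrt{5} = - 6 \left(3 + i \sqrt{11}\right) \sqrt{5} = \left(-18 - 6 i \sqrt{11}\right) \sqrt{5} = \sqrt{5} \left(-18 - 6 i \sqrt{11}\right)$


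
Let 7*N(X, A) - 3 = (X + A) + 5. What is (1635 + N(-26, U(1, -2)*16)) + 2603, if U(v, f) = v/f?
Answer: 29640/7 ≈ 4234.3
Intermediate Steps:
N(X, A) = 8/7 + A/7 + X/7 (N(X, A) = 3/7 + ((X + A) + 5)/7 = 3/7 + ((A + X) + 5)/7 = 3/7 + (5 + A + X)/7 = 3/7 + (5/7 + A/7 + X/7) = 8/7 + A/7 + X/7)
(1635 + N(-26, U(1, -2)*16)) + 2603 = (1635 + (8/7 + ((1/(-2))*16)/7 + (⅐)*(-26))) + 2603 = (1635 + (8/7 + ((1*(-½))*16)/7 - 26/7)) + 2603 = (1635 + (8/7 + (-½*16)/7 - 26/7)) + 2603 = (1635 + (8/7 + (⅐)*(-8) - 26/7)) + 2603 = (1635 + (8/7 - 8/7 - 26/7)) + 2603 = (1635 - 26/7) + 2603 = 11419/7 + 2603 = 29640/7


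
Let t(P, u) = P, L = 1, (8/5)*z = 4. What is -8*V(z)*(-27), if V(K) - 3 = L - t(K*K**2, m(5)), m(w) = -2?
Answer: -2511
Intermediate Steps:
z = 5/2 (z = (5/8)*4 = 5/2 ≈ 2.5000)
V(K) = 4 - K**3 (V(K) = 3 + (1 - K*K**2) = 3 + (1 - K**3) = 4 - K**3)
-8*V(z)*(-27) = -8*(4 - (5/2)**3)*(-27) = -8*(4 - 1*125/8)*(-27) = -8*(4 - 125/8)*(-27) = -8*(-93/8)*(-27) = 93*(-27) = -2511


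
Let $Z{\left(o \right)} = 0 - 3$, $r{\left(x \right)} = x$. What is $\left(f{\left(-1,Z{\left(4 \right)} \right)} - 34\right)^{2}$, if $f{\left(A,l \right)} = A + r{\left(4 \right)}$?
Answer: $961$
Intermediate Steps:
$Z{\left(o \right)} = -3$ ($Z{\left(o \right)} = 0 - 3 = -3$)
$f{\left(A,l \right)} = 4 + A$ ($f{\left(A,l \right)} = A + 4 = 4 + A$)
$\left(f{\left(-1,Z{\left(4 \right)} \right)} - 34\right)^{2} = \left(\left(4 - 1\right) - 34\right)^{2} = \left(3 - 34\right)^{2} = \left(-31\right)^{2} = 961$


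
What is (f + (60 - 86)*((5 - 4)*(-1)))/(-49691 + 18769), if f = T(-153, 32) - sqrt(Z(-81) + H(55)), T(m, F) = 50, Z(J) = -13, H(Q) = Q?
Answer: -38/15461 + sqrt(42)/30922 ≈ -0.0022482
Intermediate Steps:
f = 50 - sqrt(42) (f = 50 - sqrt(-13 + 55) = 50 - sqrt(42) ≈ 43.519)
(f + (60 - 86)*((5 - 4)*(-1)))/(-49691 + 18769) = ((50 - sqrt(42)) + (60 - 86)*((5 - 4)*(-1)))/(-49691 + 18769) = ((50 - sqrt(42)) - 26*(-1))/(-30922) = ((50 - sqrt(42)) - 26*(-1))*(-1/30922) = ((50 - sqrt(42)) + 26)*(-1/30922) = (76 - sqrt(42))*(-1/30922) = -38/15461 + sqrt(42)/30922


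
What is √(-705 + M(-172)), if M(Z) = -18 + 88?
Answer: I*√635 ≈ 25.199*I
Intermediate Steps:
M(Z) = 70
√(-705 + M(-172)) = √(-705 + 70) = √(-635) = I*√635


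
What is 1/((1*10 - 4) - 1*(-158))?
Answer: 1/164 ≈ 0.0060976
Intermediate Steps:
1/((1*10 - 4) - 1*(-158)) = 1/((10 - 4) + 158) = 1/(6 + 158) = 1/164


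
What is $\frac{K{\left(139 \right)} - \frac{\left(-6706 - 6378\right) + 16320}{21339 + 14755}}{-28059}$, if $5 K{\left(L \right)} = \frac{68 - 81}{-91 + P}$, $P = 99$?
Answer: $\frac{99777}{6751743640} \approx 1.4778 \cdot 10^{-5}$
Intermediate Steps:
$K{\left(L \right)} = - \frac{13}{40}$ ($K{\left(L \right)} = \frac{\left(68 - 81\right) \frac{1}{-91 + 99}}{5} = \frac{\left(-13\right) \frac{1}{8}}{5} = \frac{1}{5} \left(- \frac{13}{8}\right) = - \frac{13}{40}$)
$\frac{K{\left(139 \right)} - \frac{\left(-6706 - 6378\right) + 16320}{21339 + 14755}}{-28059} = \frac{- \frac{13}{40} - \frac{\left(-6706 - 6378\right) + 16320}{21339 + 14755}}{-28059} = \left(- \frac{13}{40} - \frac{-13084 + 16320}{36094}\right) \left(- \frac{1}{28059}\right) = \left(- \frac{13}{40} - 3236 \cdot \frac{1}{36094}\right) \left(- \frac{1}{28059}\right) = \left(- \frac{13}{40} - \frac{1618}{18047}\right) \left(- \frac{1}{28059}\right) = \left(- \frac{299331}{721880}\right) \left(- \frac{1}{28059}\right) = \frac{99777}{6751743640}$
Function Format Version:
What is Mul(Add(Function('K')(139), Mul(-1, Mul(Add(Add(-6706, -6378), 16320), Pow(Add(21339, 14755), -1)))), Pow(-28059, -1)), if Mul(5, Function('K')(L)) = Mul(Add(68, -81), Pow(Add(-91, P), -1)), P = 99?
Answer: Rational(99777, 6751743640) ≈ 1.4778e-5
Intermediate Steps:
Function('K')(L) = Rational(-13, 40) (Function('K')(L) = Mul(Rational(1, 5), Mul(Add(68, -81), Pow(Add(-91, 99), -1))) = Mul(Rational(1, 5), Mul(-13, Pow(8, -1))) = Mul(Rational(1, 5), Mul(-13, Rational(1, 8))) = Mul(Rational(1, 5), Rational(-13, 8)) = Rational(-13, 40))
Mul(Add(Function('K')(139), Mul(-1, Mul(Add(Add(-6706, -6378), 16320), Pow(Add(21339, 14755), -1)))), Pow(-28059, -1)) = Mul(Add(Rational(-13, 40), Mul(-1, Mul(Add(Add(-6706, -6378), 16320), Pow(Add(21339, 14755), -1)))), Pow(-28059, -1)) = Mul(Add(Rational(-13, 40), Mul(-1, Mul(Add(-13084, 16320), Pow(36094, -1)))), Rational(-1, 28059)) = Mul(Add(Rational(-13, 40), Mul(-1, Mul(3236, Rational(1, 36094)))), Rational(-1, 28059)) = Mul(Add(Rational(-13, 40), Mul(-1, Rational(1618, 18047))), Rational(-1, 28059)) = Mul(Add(Rational(-13, 40), Rational(-1618, 18047)), Rational(-1, 28059)) = Mul(Rational(-299331, 721880), Rational(-1, 28059)) = Rational(99777, 6751743640)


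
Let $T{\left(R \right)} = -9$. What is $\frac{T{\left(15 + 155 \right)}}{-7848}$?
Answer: $\frac{1}{872} \approx 0.0011468$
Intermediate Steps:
$\frac{T{\left(15 + 155 \right)}}{-7848} = - \frac{9}{-7848} = \left(-9\right) \left(- \frac{1}{7848}\right) = \frac{1}{872}$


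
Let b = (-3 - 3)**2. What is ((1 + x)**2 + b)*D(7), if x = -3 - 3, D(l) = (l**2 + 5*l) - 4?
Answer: 4880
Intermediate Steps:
D(l) = -4 + l**2 + 5*l
x = -6
b = 36 (b = (-6)**2 = 36)
((1 + x)**2 + b)*D(7) = ((1 - 6)**2 + 36)*(-4 + 7**2 + 5*7) = ((-5)**2 + 36)*(-4 + 49 + 35) = (25 + 36)*80 = 61*80 = 4880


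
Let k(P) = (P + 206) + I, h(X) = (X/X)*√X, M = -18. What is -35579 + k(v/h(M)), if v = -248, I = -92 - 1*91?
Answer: -35556 + 124*I*√2/3 ≈ -35556.0 + 58.454*I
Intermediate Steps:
h(X) = √X (h(X) = 1*√X = √X)
I = -183 (I = -92 - 91 = -183)
k(P) = 23 + P (k(P) = (P + 206) - 183 = (206 + P) - 183 = 23 + P)
-35579 + k(v/h(M)) = -35579 + (23 - 248*(-I*√2/6)) = -35579 + (23 - (-124)*I*√2/3) = -35579 + (23 + 124*I*√2/3) = -35556 + 124*I*√2/3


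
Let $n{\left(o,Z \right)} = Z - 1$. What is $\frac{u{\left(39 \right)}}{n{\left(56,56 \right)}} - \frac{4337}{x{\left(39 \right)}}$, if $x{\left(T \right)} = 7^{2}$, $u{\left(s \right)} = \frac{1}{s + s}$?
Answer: $- \frac{18605681}{210210} \approx -88.51$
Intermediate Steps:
$u{\left(s \right)} = \frac{1}{2 s}$
$n{\left(o,Z \right)} = -1 + Z$
$x{\left(T \right)} = 49$
$\frac{u{\left(39 \right)}}{n{\left(56,56 \right)}} - \frac{4337}{x{\left(39 \right)}} = \frac{\frac{1}{2} \cdot \frac{1}{39}}{-1 + 56} - \frac{4337}{49} = \frac{\frac{1}{2} \cdot \frac{1}{39}}{55} - \frac{4337}{49} = \frac{1}{78} \cdot \frac{1}{55} - \frac{4337}{49} = \frac{1}{4290} - \frac{4337}{49} = - \frac{18605681}{210210}$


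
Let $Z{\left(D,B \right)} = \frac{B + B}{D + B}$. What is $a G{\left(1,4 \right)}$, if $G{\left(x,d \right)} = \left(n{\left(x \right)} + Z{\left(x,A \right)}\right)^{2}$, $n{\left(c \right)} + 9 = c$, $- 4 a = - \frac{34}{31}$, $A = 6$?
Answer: $\frac{16456}{1519} \approx 10.833$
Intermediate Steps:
$Z{\left(D,B \right)} = \frac{2 B}{B + D}$
$a = \frac{17}{62}$ ($a = - \frac{\left(-34\right) \frac{1}{31}}{4} = \left(- \frac{1}{4}\right) \left(- \frac{34}{31}\right) = \frac{17}{62} \approx 0.27419$)
$n{\left(c \right)} = -9 + c$
$G{\left(x,d \right)} = \left(-9 + x + \frac{12}{6 + x}\right)^{2}$ ($G{\left(x,d \right)} = \left(\left(-9 + x\right) + 2 \cdot 6 \frac{1}{6 + x}\right)^{2} = \left(\left(-9 + x\right) + \frac{12}{6 + x}\right)^{2} = \left(-9 + x + \frac{12}{6 + x}\right)^{2}$)
$a G{\left(1,4 \right)} = \frac{17 \frac{\left(12 + \left(-9 + 1\right) \left(6 + 1\right)\right)^{2}}{\left(6 + 1\right)^{2}}}{62} = \frac{17 \frac{\left(12 - 56\right)^{2}}{49}}{62} = \frac{17 \frac{\left(-44\right)^{2}}{49}}{62} = \frac{17 \cdot \frac{1}{49} \cdot 1936}{62} = \frac{17}{62} \cdot \frac{1936}{49} = \frac{16456}{1519}$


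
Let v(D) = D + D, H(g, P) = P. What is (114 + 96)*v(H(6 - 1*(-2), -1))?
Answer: -420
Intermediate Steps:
v(D) = 2*D
(114 + 96)*v(H(6 - 1*(-2), -1)) = (114 + 96)*(2*(-1)) = 210*(-2) = -420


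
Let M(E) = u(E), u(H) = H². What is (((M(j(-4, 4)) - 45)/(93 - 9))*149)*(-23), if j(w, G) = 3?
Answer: 10281/7 ≈ 1468.7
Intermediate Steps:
M(E) = E²
(((M(j(-4, 4)) - 45)/(93 - 9))*149)*(-23) = (((3² - 45)/(93 - 9))*149)*(-23) = (((9 - 45)/84)*149)*(-23) = (-36*1/84*149)*(-23) = -3/7*149*(-23) = -447/7*(-23) = 10281/7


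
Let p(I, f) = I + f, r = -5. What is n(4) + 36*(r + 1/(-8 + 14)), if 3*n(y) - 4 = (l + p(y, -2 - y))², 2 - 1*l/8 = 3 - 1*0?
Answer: -418/3 ≈ -139.33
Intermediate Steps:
l = -8 (l = 16 - 8*(3 - 1*0) = 16 - 8*(3 + 0) = 16 - 8*3 = 16 - 24 = -8)
n(y) = 104/3 (n(y) = 4/3 + (-8 + (y + (-2 - y)))²/3 = 4/3 + (-8 - 2)²/3 = 4/3 + (⅓)*(-10)² = 4/3 + (⅓)*100 = 4/3 + 100/3 = 104/3)
n(4) + 36*(r + 1/(-8 + 14)) = 104/3 + 36*(-5 + 1/(-8 + 14)) = 104/3 + 36*(-5 + 1/6) = 104/3 + 36*(-5 + ⅙) = 104/3 + 36*(-29/6) = 104/3 - 174 = -418/3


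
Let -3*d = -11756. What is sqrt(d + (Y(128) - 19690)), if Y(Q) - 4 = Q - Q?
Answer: I*sqrt(141906)/3 ≈ 125.57*I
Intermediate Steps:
d = 11756/3 (d = -1/3*(-11756) = 11756/3 ≈ 3918.7)
Y(Q) = 4 (Y(Q) = 4 + (Q - Q) = 4 + 0 = 4)
sqrt(d + (Y(128) - 19690)) = sqrt(11756/3 + (4 - 19690)) = sqrt(11756/3 - 19686) = sqrt(-47302/3) = I*sqrt(141906)/3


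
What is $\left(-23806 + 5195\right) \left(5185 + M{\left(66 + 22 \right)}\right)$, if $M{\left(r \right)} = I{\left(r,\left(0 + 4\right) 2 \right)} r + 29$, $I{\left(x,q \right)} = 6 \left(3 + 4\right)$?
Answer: $-165824010$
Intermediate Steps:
$I{\left(x,q \right)} = 42$ ($I{\left(x,q \right)} = 6 \cdot 7 = 42$)
$M{\left(r \right)} = 29 + 42 r$ ($M{\left(r \right)} = 42 r + 29 = 29 + 42 r$)
$\left(-23806 + 5195\right) \left(5185 + M{\left(66 + 22 \right)}\right) = \left(-23806 + 5195\right) \left(5185 + \left(29 + 42 \left(66 + 22\right)\right)\right) = - 18611 \left(5185 + \left(29 + 42 \cdot 88\right)\right) = - 18611 \left(5185 + \left(29 + 3696\right)\right) = - 18611 \left(5185 + 3725\right) = \left(-18611\right) 8910 = -165824010$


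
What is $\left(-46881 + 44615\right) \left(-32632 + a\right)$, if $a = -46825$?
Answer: $180049562$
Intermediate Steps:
$\left(-46881 + 44615\right) \left(-32632 + a\right) = \left(-46881 + 44615\right) \left(-32632 - 46825\right) = \left(-2266\right) \left(-79457\right) = 180049562$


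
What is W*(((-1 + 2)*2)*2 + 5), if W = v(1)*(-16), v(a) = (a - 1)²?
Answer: 0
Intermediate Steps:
v(a) = (-1 + a)²
W = 0 (W = (-1 + 1)²*(-16) = 0²*(-16) = 0*(-16) = 0)
W*(((-1 + 2)*2)*2 + 5) = 0*(((-1 + 2)*2)*2 + 5) = 0*((1*2)*2 + 5) = 0*(2*2 + 5) = 0*(4 + 5) = 0*9 = 0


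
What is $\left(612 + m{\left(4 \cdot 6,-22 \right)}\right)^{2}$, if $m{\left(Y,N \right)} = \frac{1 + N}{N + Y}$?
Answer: $\frac{1447209}{4} \approx 3.618 \cdot 10^{5}$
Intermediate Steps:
$m{\left(Y,N \right)} = \frac{1 + N}{N + Y}$
$\left(612 + m{\left(4 \cdot 6,-22 \right)}\right)^{2} = \left(612 + \frac{1 - 22}{-22 + 4 \cdot 6}\right)^{2} = \left(612 + \frac{1}{-22 + 24} \left(-21\right)\right)^{2} = \left(612 + \frac{1}{2} \left(-21\right)\right)^{2} = \left(612 - \frac{21}{2}\right)^{2} = \left(\frac{1203}{2}\right)^{2} = \frac{1447209}{4}$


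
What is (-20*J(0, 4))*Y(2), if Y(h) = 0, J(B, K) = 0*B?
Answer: 0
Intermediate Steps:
J(B, K) = 0
(-20*J(0, 4))*Y(2) = -20*0*0 = 0*0 = 0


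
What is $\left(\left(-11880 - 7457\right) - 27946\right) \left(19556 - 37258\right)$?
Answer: $837003666$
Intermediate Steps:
$\left(\left(-11880 - 7457\right) - 27946\right) \left(19556 - 37258\right) = \left(-19337 - 27946\right) \left(-17702\right) = \left(-47283\right) \left(-17702\right) = 837003666$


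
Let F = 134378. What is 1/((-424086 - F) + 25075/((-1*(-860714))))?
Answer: -860714/480677758221 ≈ -1.7906e-6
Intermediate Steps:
1/((-424086 - F) + 25075/((-1*(-860714)))) = 1/((-424086 - 1*134378) + 25075/((-1*(-860714)))) = 1/((-424086 - 134378) + 25075/860714) = 1/(-558464 + 25075*(1/860714)) = 1/(-558464 + 25075/860714) = 1/(-480677758221/860714) = -860714/480677758221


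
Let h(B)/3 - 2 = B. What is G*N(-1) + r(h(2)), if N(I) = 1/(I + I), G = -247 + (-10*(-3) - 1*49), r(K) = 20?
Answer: 153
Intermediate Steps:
h(B) = 6 + 3*B
G = -266 (G = -247 + (30 - 49) = -247 - 19 = -266)
N(I) = 1/(2*I)
G*N(-1) + r(h(2)) = -133/(-1) + 20 = -133*(-1) + 20 = -266*(-½) + 20 = 133 + 20 = 153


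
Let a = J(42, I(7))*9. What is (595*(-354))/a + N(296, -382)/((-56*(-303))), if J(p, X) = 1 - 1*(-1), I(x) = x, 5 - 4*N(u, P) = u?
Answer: -794215811/67872 ≈ -11702.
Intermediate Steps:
N(u, P) = 5/4 - u/4
J(p, X) = 2 (J(p, X) = 1 + 1 = 2)
a = 18 (a = 2*9 = 18)
(595*(-354))/a + N(296, -382)/((-56*(-303))) = (595*(-354))/18 + (5/4 - 1/4*296)/((-56*(-303))) = -210630*1/18 + (5/4 - 74)/16968 = -35105/3 - 291/4*1/16968 = -35105/3 - 97/22624 = -794215811/67872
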